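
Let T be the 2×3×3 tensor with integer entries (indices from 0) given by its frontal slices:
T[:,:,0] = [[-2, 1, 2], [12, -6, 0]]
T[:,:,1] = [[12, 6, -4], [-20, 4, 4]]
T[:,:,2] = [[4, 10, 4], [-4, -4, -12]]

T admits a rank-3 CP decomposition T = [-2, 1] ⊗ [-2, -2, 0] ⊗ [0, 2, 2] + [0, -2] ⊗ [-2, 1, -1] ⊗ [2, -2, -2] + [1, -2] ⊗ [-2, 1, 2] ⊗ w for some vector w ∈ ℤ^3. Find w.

w = [1, -2, 2]

Subtract the known terms from T to get the rank-1 residual R = [1, -2] ⊗ [-2, 1, 2] ⊗ w, so R[i,j,k] = a[i]·b[j]·w[k]. Pick indices with nonzero a[0]·b[0] = (1)·(-2) = -2. Only the fibre through (0,0,·) is needed: R[0,0,:] = T[0,0,:] − Σₗ aₗ[0]bₗ[0]cₗ = [-2, 12, 4] − (-2)·(-2)·[0, 2, 2] − (0)·(-2)·[2, -2, -2] = [-2, 4, -4]. Then w[k] = R[0,0,k] / -2 for each k, giving w = [-2, 4, -4] / -2 = [1, -2, 2].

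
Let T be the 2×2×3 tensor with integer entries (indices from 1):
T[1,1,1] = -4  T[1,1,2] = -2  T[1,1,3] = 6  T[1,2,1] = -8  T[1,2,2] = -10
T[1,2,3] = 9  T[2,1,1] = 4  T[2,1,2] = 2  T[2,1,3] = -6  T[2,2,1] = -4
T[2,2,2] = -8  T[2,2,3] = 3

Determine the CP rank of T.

Lower bound: the mode-1 unfolding of T (rows indexed by i, columns by (j,k) = (1,1), (1,2), (1,3), (2,1), (2,2), (2,3)) is [[-4, -2, 6, -8, -10, 9], [4, 2, -6, -4, -8, 3]].
There the 2×2 minor on rows i ∈ {1, 2}, columns (j,k) ∈ {(1,1), (2,1)} is det [[-4, -8], [4, -4]] = 48 ≠ 0, so this unfolding has rank ≥ 2; CP rank is at least every unfolding rank, so rank(T) ≥ 2. (Flattening ranks never certify an upper bound on CP rank; for that we must actually write T with 2 rank-1 terms.)
Upper bound — finding two terms. Write S_k = T[:,:,k] for the frontal slices: S₁ = [[-4, -8], [4, -4]], S₂ = [[-2, -10], [2, -8]], S₃ = [[6, 9], [-6, 3]].
If T = a₁ (x) b₁ (x) c₁ + a₂ (x) b₂ (x) c₂ then each S_k = c₁[k]·a₁b₁ᵀ + c₂[k]·a₂b₂ᵀ. S₁ and S₂ are linearly independent, so a₁b₁ᵀ and a₂b₂ᵀ must span the same plane of matrices: they are the rank-1 matrices of the form x·S₁ + y·S₂.
det(x·S₁ + y·S₂) is 48·x² + 96·xy + 36·y² = 12·(2·x + 3·y)(2·x + y), vanishing at (x:y) = (3:-2) and (1:-2).
M₁ = 3·S₁ − 2·S₂ = [[-8, -4], [8, 4]] = (-4)·[1, -1][2, 1]ᵀ and M₂ = S₁ − 2·S₂ = [[0, 12], [0, 12]] = 12·[1, 1][0, 1]ᵀ, so take a₁ = [1, -1], b₁ = [2, 1], a₂ = [1, 1], b₂ = [0, 1].
Each slice is an integer combination of E₁ = a₁b₁ᵀ and E₂ = a₂b₂ᵀ: S₁ = −2·E₁ − 6·E₂, S₂ = −E₁ − 9·E₂, S₃ = 3·E₁ + 6·E₂; reading off coefficients, c₁ = [-2, -1, 3] and c₂ = [-6, -9, 6].
Hence T = [1, -1] (x) [2, 1] (x) [-2, -1, 3] + [1, 1] (x) [0, 1] (x) [-6, -9, 6], so rank(T) ≤ 2.
These bounds meet, so rank(T) = 2.

2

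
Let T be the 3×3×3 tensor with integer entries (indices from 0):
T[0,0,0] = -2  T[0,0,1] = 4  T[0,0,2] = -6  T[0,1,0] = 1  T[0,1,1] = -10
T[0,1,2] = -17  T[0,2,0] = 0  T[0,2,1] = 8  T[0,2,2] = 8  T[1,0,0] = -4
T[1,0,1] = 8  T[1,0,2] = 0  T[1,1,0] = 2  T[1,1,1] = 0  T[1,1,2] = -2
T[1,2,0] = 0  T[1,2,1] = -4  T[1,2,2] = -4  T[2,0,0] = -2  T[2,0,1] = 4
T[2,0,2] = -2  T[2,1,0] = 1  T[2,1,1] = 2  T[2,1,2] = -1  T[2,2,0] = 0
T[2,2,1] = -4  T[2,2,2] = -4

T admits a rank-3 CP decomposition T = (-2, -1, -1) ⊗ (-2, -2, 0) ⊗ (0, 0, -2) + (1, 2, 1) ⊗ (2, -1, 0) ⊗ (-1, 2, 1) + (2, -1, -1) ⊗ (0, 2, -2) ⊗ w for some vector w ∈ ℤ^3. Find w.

Subtract the known terms from T to get the rank-1 residual R = (2, -1, -1) ⊗ (0, 2, -2) ⊗ w, so R[i,j,k] = a[i]·b[j]·w[k]. Pick indices with nonzero a[0]·b[1] = (2)·(2) = 4. Only the fibre through (0,1,·) is needed: R[0,1,:] = T[0,1,:] − Σₗ aₗ[0]bₗ[1]cₗ = [1, -10, -17] − (-2)·(-2)·(0, 0, -2) − (1)·(-1)·(-1, 2, 1) = [0, -8, -8]. Then w[k] = R[0,1,k] / 4 for each k, giving w = [0, -8, -8] / 4 = (0, -2, -2).

w = (0, -2, -2)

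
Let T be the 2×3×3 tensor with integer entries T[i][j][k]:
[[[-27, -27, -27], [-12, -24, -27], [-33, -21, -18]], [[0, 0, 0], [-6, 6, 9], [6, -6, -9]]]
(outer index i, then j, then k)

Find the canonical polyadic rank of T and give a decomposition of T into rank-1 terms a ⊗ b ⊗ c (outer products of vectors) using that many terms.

rank(T) = 2

Lower bound: the mode-2 unfolding of T (rows indexed by j, columns by (i,k) = (0,0), (0,1), (0,2), (1,0), (1,1), (1,2)) is [[-27, -27, -27, 0, 0, 0], [-12, -24, -27, -6, 6, 9], [-33, -21, -18, 6, -6, -9]].
There the 2×2 minor on rows j ∈ {0, 1}, columns (i,k) ∈ {(0,0), (0,1)} is det [[-27, -27], [-12, -24]] = 324 ≠ 0, so this unfolding has rank ≥ 2; CP rank is at least every unfolding rank, so rank(T) ≥ 2. (This is only a lower bound: in general the CP rank may exceed every unfolding rank, so we still need to exhibit 2 rank-1 terms summing to T.)
Upper bound — finding two terms. Write S_k = T[:,:,k] for the frontal slices: S₀ = [[-27, -12, -33], [0, -6, 6]], S₁ = [[-27, -24, -21], [0, 6, -6]], S₂ = [[-27, -27, -18], [0, 9, -9]].
If T = a₁ ⊗ b₁ ⊗ c₁ + a₂ ⊗ b₂ ⊗ c₂ then each S_k = c₁[k]·a₁b₁ᵀ + c₂[k]·a₂b₂ᵀ. S₀ and S₁ are linearly independent, so a₁b₁ᵀ and a₂b₂ᵀ must span the same plane of matrices: they are the rank-1 matrices of the form x·S₀ + y·S₁.
The 2×2 minor of x·S₀ + y·S₁ on rows {0,1}, columns {0,1} is 162·x² − 162·y² = 162·(x − y)(x + y), vanishing at (x:y) = (1:1) and (1:-1).
M₁ = S₀ + S₁ = [[-54, -36, -54], [0, 0, 0]] = (-18)·[1, 0][3, 2, 3]ᵀ and M₂ = S₀ − S₁ = [[0, 12, -12], [0, -12, 12]] = 12·[1, -1][0, 1, -1]ᵀ, so take a₁ = [1, 0], b₁ = [3, 2, 3], a₂ = [1, -1], b₂ = [0, 1, -1].
Each slice is an integer combination of E₁ = a₁b₁ᵀ and E₂ = a₂b₂ᵀ: S₀ = −9·E₁ + 6·E₂, S₁ = −9·E₁ − 6·E₂, S₂ = −9·E₁ − 9·E₂; reading off coefficients, c₁ = [-9, -9, -9] and c₂ = [6, -6, -9].
Hence T = [1, 0] ⊗ [3, 2, 3] ⊗ [-9, -9, -9] + [1, -1] ⊗ [0, 1, -1] ⊗ [6, -6, -9], so rank(T) ≤ 2.
These bounds meet, so rank(T) = 2.
Check entry T[0,1,0] = -12: (1)·(2)·(-9) + (1)·(1)·(6) = -12.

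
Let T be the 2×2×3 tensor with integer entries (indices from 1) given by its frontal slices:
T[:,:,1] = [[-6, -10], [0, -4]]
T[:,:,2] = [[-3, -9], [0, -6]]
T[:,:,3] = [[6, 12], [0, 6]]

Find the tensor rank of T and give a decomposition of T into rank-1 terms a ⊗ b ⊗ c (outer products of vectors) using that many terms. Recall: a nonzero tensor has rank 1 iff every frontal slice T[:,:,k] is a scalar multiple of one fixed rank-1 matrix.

Lower bound: in the mode-3 unfolding of T (rows indexed by k, columns by (i,j)) the 2×2 minor on rows k ∈ {1, 2}, columns (i,j) ∈ {(1,1), (1,2)} is det [[-6, -10], [-3, -9]] = 24 ≠ 0, so that unfolding has rank ≥ 2 and hence rank(T) ≥ 2 (CP rank is at least every unfolding rank, though it can be larger).
Upper bound: with S_k = T[:,:,k], the two rank-1 terms a₁b₁ᵀ, a₂b₂ᵀ are the rank-1 members of the pencil x·S₁ + y·S₂.
det(x·S₁ + y·S₂) is 24·x² + 48·xy + 18·y² = 6·(2·x + 3·y)(2·x + y), vanishing at (x:y) = (3:-2) and (1:-2).
M₁ = 3·S₁ − 2·S₂ = [[-12, -12], [0, 0]] = (-12)·[1, 0][1, 1]ᵀ and M₂ = S₁ − 2·S₂ = [[0, 8], [0, 8]] = 8·[1, 1][0, 1]ᵀ, so take a₁ = [1, 0], b₁ = [1, 1], a₂ = [1, 1], b₂ = [0, 1].
Each slice is an integer combination of E₁ = a₁b₁ᵀ and E₂ = a₂b₂ᵀ: S₁ = −6·E₁ − 4·E₂, S₂ = −3·E₁ − 6·E₂, S₃ = 6·E₁ + 6·E₂; reading off coefficients, c₁ = [-6, -3, 6] and c₂ = [-4, -6, 6].
Hence T = [1, 0] ⊗ [1, 1] ⊗ [-6, -3, 6] + [1, 1] ⊗ [0, 1] ⊗ [-4, -6, 6], so rank(T) ≤ 2.
These bounds meet, so rank(T) = 2.

rank(T) = 2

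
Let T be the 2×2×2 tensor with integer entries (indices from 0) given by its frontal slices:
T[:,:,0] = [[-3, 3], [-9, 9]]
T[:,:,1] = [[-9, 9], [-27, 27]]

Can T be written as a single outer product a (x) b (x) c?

Yes

The mode-1 fibre T[:,0,0] = [-3, -9] gives a = (1, 3) (primitive direction); the mode-2 fibre T[0,:,0] = [-3, 3] gives b = (1, -1); then c[k] = T[0,0,k] / (a[0]·b[0]) = [-3, -9] / 1 = (-3, -9).
Expanding (1, 3) (x) (1, -1) (x) (-3, -9) reproduces all 8 entries of T, so T = (1, 3) (x) (1, -1) (x) (-3, -9) and rank(T) ≤ 1.
Equivalently every frontal slice T[:,:,k] is c[k] times the rank-1 matrix (1, 3) (x) (1, -1). So T has rank 1 (it is nonzero).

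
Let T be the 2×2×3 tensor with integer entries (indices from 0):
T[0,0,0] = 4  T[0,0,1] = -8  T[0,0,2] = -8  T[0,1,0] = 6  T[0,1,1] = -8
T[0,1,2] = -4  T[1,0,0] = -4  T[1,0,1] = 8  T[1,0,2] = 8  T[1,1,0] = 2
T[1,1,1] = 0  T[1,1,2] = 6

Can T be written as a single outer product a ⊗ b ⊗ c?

The mode-3 unfolding of T (rows indexed by k, columns by (i,j) = (0,0), (0,1), (1,0), (1,1)) is [[4, 6, -4, 2], [-8, -8, 8, 0], [-8, -4, 8, 6]].
There the 3×3 minor on rows k ∈ {0, 1, 2}, columns (i,j) ∈ {(0,0), (0,1), (1,1)} is det [[4, 6, 2], [-8, -8, 0], [-8, -4, 6]] = 32 ≠ 0, so this unfolding has rank ≥ 3; CP rank is at least every unfolding rank, so rank(T) ≥ 3.
In particular rank(T) ≥ 3 > 1, so T is not rank-1.

No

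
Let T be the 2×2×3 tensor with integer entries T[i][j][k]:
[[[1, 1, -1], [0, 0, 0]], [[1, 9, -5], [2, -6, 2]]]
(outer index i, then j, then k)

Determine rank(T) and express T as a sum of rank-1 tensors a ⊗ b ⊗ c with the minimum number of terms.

Lower bound: the mode-2 unfolding of T (rows indexed by j, columns by (i,k) = (0,0), (0,1), (0,2), (1,0), (1,1), (1,2)) is [[1, 1, -1, 1, 9, -5], [0, 0, 0, 2, -6, 2]].
There the 2×2 minor on rows j ∈ {0, 1}, columns (i,k) ∈ {(0,0), (1,0)} is det [[1, 1], [0, 2]] = 2 ≠ 0, so this unfolding has rank ≥ 2; CP rank is at least every unfolding rank, so rank(T) ≥ 2. (This is only a lower bound: in general the CP rank may exceed every unfolding rank, so we still need to exhibit 2 rank-1 terms summing to T.)
Upper bound — finding two terms. Write S_k = T[:,:,k] for the frontal slices: S₀ = [[1, 0], [1, 2]], S₁ = [[1, 0], [9, -6]], S₂ = [[-1, 0], [-5, 2]].
If T = a₁ ⊗ b₁ ⊗ c₁ + a₂ ⊗ b₂ ⊗ c₂ then each S_k = c₁[k]·a₁b₁ᵀ + c₂[k]·a₂b₂ᵀ. S₀ and S₁ are linearly independent, so a₁b₁ᵀ and a₂b₂ᵀ must span the same plane of matrices: they are the rank-1 matrices of the form x·S₀ + y·S₁.
det(x·S₀ + y·S₁) is 2·x² − 4·xy − 6·y² = 2·(x − 3·y)(x + y), vanishing at (x:y) = (3:1) and (1:-1).
M₁ = 3·S₀ + S₁ = [[4, 0], [12, 0]] = 4·(1, 3)(1, 0)ᵀ and M₂ = S₀ − S₁ = [[0, 0], [-8, 8]] = (-8)·(0, 1)(1, -1)ᵀ, so take a₁ = (1, 3), b₁ = (1, 0), a₂ = (0, 1), b₂ = (1, -1).
Each slice is an integer combination of E₁ = a₁b₁ᵀ and E₂ = a₂b₂ᵀ: S₀ = E₁ − 2·E₂, S₁ = E₁ + 6·E₂, S₂ = −E₁ − 2·E₂; reading off coefficients, c₁ = (1, 1, -1) and c₂ = (-2, 6, -2).
Hence T = (1, 3) ⊗ (1, 0) ⊗ (1, 1, -1) + (0, 1) ⊗ (1, -1) ⊗ (-2, 6, -2), so rank(T) ≤ 2.
These bounds meet, so rank(T) = 2.
Check entry T[1,0,1] = 9: (3)·(1)·(1) + (1)·(1)·(6) = 9.

rank(T) = 2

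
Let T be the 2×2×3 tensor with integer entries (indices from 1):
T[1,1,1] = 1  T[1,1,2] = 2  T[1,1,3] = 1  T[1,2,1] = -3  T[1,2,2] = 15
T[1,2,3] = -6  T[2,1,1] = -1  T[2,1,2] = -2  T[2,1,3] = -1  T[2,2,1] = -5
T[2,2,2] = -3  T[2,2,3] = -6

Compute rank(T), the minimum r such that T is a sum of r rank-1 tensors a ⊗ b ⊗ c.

2

Lower bound: the mode-2 unfolding of T (rows indexed by j, columns by (i,k) = (1,1), (1,2), (1,3), (2,1), (2,2), (2,3)) is [[1, 2, 1, -1, -2, -1], [-3, 15, -6, -5, -3, -6]].
There the 2×2 minor on rows j ∈ {1, 2}, columns (i,k) ∈ {(1,1), (1,2)} is det [[1, 2], [-3, 15]] = 21 ≠ 0, so this unfolding has rank ≥ 2; CP rank is at least every unfolding rank, so rank(T) ≥ 2. (This is only a lower bound: in general the CP rank may exceed every unfolding rank, so we still need to exhibit 2 rank-1 terms summing to T.)
Upper bound — finding two terms. Write S_k = T[:,:,k] for the frontal slices: S₁ = [[1, -3], [-1, -5]], S₂ = [[2, 15], [-2, -3]], S₃ = [[1, -6], [-1, -6]].
If T = a₁ ⊗ b₁ ⊗ c₁ + a₂ ⊗ b₂ ⊗ c₂ then each S_k = c₁[k]·a₁b₁ᵀ + c₂[k]·a₂b₂ᵀ. S₁ and S₂ are linearly independent, so a₁b₁ᵀ and a₂b₂ᵀ must span the same plane of matrices: they are the rank-1 matrices of the form x·S₁ + y·S₂.
det(x·S₁ + y·S₂) is −8·x² − 4·xy + 24·y² = (-4)·(2·x − 3·y)(x + 2·y), vanishing at (x:y) = (3:2) and (2:-1).
M₁ = 3·S₁ + 2·S₂ = [[7, 21], [-7, -21]] = 7·[1, -1][1, 3]ᵀ and M₂ = 2·S₁ − S₂ = [[0, -21], [0, -7]] = (-7)·[3, 1][0, 1]ᵀ, so take a₁ = [1, -1], b₁ = [1, 3], a₂ = [3, 1], b₂ = [0, 1].
Each slice is an integer combination of E₁ = a₁b₁ᵀ and E₂ = a₂b₂ᵀ: S₁ = E₁ − 2·E₂, S₂ = 2·E₁ + 3·E₂, S₃ = E₁ − 3·E₂; reading off coefficients, c₁ = [1, 2, 1] and c₂ = [-2, 3, -3].
Hence T = [1, -1] ⊗ [1, 3] ⊗ [1, 2, 1] + [3, 1] ⊗ [0, 1] ⊗ [-2, 3, -3], so rank(T) ≤ 2.
These bounds meet, so rank(T) = 2.
Check entry T[1,2,3] = -6: (1)·(3)·(1) + (3)·(1)·(-3) = -6.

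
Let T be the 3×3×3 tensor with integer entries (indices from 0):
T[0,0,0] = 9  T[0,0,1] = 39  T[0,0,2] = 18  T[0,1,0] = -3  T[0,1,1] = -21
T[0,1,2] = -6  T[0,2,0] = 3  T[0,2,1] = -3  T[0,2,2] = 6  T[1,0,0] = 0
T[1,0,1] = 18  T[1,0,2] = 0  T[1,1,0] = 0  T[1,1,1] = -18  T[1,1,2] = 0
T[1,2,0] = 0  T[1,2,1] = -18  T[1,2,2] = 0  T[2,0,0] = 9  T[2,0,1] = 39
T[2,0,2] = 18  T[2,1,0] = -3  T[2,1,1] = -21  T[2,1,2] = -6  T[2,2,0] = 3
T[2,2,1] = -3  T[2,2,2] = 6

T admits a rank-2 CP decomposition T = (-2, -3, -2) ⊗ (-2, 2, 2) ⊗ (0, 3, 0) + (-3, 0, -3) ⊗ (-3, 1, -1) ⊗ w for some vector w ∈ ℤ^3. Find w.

Subtract the known terms from T to get the rank-1 residual R = (-3, 0, -3) ⊗ (-3, 1, -1) ⊗ w, so R[i,j,k] = a[i]·b[j]·w[k]. Pick indices with nonzero a[0]·b[0] = (-3)·(-3) = 9. Only the fibre through (0,0,·) is needed: R[0,0,:] = T[0,0,:] − Σₗ aₗ[0]bₗ[0]cₗ = [9, 39, 18] − (-2)·(-2)·(0, 3, 0) = [9, 27, 18]. Then w[k] = R[0,0,k] / 9 for each k, giving w = [9, 27, 18] / 9 = (1, 3, 2).

w = (1, 3, 2)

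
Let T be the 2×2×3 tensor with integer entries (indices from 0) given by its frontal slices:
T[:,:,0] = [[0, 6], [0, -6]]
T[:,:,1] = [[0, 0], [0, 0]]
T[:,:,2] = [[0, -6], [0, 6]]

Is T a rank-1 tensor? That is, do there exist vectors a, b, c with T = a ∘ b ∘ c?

Yes

If T = a ∘ b ∘ c then every fibre of T is a multiple of the corresponding factor, so read the factors off the fibres through the nonzero entry T[0,1,0] = 6.
The mode-1 fibre T[:,1,0] = [6, -6] gives a = [1, -1] (primitive direction); the mode-2 fibre T[0,:,0] = [0, 6] gives b = [0, 1]; then c[k] = T[0,1,k] / (a[0]·b[1]) = [6, 0, -6] / 1 = [6, 0, -6].
Expanding [1, -1] ∘ [0, 1] ∘ [6, 0, -6] reproduces all 12 entries of T, so T = [1, -1] ∘ [0, 1] ∘ [6, 0, -6] and rank(T) ≤ 1.
Equivalently every frontal slice T[:,:,k] is c[k] times the rank-1 matrix [1, -1] ∘ [0, 1]. So T has rank 1 (it is nonzero).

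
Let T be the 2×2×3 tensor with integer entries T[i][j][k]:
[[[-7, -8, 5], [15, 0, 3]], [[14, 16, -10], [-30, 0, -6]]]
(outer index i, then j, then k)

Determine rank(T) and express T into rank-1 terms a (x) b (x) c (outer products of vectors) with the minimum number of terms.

rank(T) = 2

Lower bound: the mode-3 unfolding of T (rows indexed by k, columns by (i,j) = (0,0), (0,1), (1,0), (1,1)) is [[-7, 15, 14, -30], [-8, 0, 16, 0], [5, 3, -10, -6]].
There the 2×2 minor on rows k ∈ {0, 1}, columns (i,j) ∈ {(0,0), (0,1)} is det [[-7, 15], [-8, 0]] = 120 ≠ 0, so this unfolding has rank ≥ 2; CP rank is at least every unfolding rank, so rank(T) ≥ 2. (This is only a lower bound: in general the CP rank may exceed every unfolding rank, so we still need to exhibit 2 rank-1 terms summing to T.)
Upper bound — finding two terms. Every mode-1 slice of T is a multiple of one matrix: T[i,:,:] = a[i]·M with a = [1, -2] and M = [[-7, -8, 5], [15, 0, 3]] (rows indexed by j, columns by k). So it suffices to write M as a sum of two rank-1 matrices.
Splitting M by its rows (j = 0, 1), M = [1, 0][-7, -8, 5]ᵀ + [0, 1][15, 0, 3]ᵀ.
Hence T = [1, -2] (x) [1, 0] (x) [-7, -8, 5] + [1, -2] (x) [0, 1] (x) [15, 0, 3], so rank(T) ≤ 2.
These bounds meet, so rank(T) = 2.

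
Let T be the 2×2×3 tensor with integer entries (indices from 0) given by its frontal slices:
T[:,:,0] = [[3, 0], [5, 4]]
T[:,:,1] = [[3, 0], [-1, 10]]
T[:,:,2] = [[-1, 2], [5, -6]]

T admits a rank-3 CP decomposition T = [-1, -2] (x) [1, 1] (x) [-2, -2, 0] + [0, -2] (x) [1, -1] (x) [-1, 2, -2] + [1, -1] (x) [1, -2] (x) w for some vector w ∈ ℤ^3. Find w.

w = [1, 1, -1]

Subtract the known terms from T to get the rank-1 residual R = [1, -1] (x) [1, -2] (x) w, so R[i,j,k] = a[i]·b[j]·w[k]. Pick indices with nonzero a[0]·b[0] = (1)·(1) = 1. Only the fibre through (0,0,·) is needed: R[0,0,:] = T[0,0,:] − Σₗ aₗ[0]bₗ[0]cₗ = [3, 3, -1] − (-1)·(1)·[-2, -2, 0] − (0)·(1)·[-1, 2, -2] = [1, 1, -1]. Then w[k] = R[0,0,k] / 1 for each k, giving w = [1, 1, -1] / 1 = [1, 1, -1].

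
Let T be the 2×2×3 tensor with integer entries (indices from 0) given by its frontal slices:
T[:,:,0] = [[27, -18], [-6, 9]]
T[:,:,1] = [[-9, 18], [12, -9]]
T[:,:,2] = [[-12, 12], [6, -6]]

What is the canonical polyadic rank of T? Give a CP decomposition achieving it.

rank(T) = 2

Lower bound: in the mode-3 unfolding of T (rows indexed by k, columns by (i,j)) the 2×2 minor on rows k ∈ {0, 1}, columns (i,j) ∈ {(0,0), (0,1)} is det [[27, -18], [-9, 18]] = 324 ≠ 0, so that unfolding has rank ≥ 2 and hence rank(T) ≥ 2 (CP rank is at least every unfolding rank, though it can be larger).
Upper bound: with S_k = T[:,:,k], the two rank-1 terms a₁b₁ᵀ, a₂b₂ᵀ are the rank-1 members of the pencil x·S₀ + y·S₁.
det(x·S₀ + y·S₁) is 135·x² − 135·y² = 135·(x − y)(x + y), vanishing at (x:y) = (1:1) and (1:-1).
M₁ = S₀ + S₁ = [[18, 0], [6, 0]] = 6·(3, 1)(1, 0)ᵀ and M₂ = S₀ − S₁ = [[36, -36], [-18, 18]] = 18·(2, -1)(1, -1)ᵀ, so take a₁ = (3, 1), b₁ = (1, 0), a₂ = (2, -1), b₂ = (1, -1).
Each slice is an integer combination of E₁ = a₁b₁ᵀ and E₂ = a₂b₂ᵀ: S₀ = 3·E₁ + 9·E₂, S₁ = 3·E₁ − 9·E₂, S₂ = −6·E₂; reading off coefficients, c₁ = (3, 3, 0) and c₂ = (9, -9, -6).
Hence T = (3, 1) ⊗ (1, 0) ⊗ (3, 3, 0) + (2, -1) ⊗ (1, -1) ⊗ (9, -9, -6), so rank(T) ≤ 2.
These bounds meet, so rank(T) = 2.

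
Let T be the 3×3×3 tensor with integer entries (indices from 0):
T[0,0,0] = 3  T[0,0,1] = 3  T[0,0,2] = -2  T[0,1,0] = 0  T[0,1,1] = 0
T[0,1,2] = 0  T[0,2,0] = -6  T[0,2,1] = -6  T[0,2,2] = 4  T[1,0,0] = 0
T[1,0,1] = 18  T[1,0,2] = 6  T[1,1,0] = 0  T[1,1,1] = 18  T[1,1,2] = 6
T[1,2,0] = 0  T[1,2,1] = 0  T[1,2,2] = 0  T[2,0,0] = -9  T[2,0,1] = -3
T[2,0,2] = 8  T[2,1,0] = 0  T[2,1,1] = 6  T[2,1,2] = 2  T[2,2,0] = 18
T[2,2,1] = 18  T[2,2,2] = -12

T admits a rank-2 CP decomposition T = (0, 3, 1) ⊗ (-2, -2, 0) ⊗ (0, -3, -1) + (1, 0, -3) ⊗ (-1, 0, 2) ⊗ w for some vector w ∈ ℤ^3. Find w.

Subtract the known terms from T to get the rank-1 residual R = (1, 0, -3) ⊗ (-1, 0, 2) ⊗ w, so R[i,j,k] = a[i]·b[j]·w[k]. Pick indices with nonzero a[0]·b[0] = (1)·(-1) = -1. Only the fibre through (0,0,·) is needed: R[0,0,:] = T[0,0,:] − Σₗ aₗ[0]bₗ[0]cₗ = [3, 3, -2] − (0)·(-2)·(0, -3, -1) = [3, 3, -2]. Then w[k] = R[0,0,k] / -1 for each k, giving w = [3, 3, -2] / -1 = (-3, -3, 2).

w = (-3, -3, 2)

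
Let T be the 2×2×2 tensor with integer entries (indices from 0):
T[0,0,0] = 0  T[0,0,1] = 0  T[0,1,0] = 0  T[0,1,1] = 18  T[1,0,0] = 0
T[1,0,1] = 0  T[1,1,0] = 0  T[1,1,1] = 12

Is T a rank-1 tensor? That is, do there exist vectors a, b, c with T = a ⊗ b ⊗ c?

Yes

The mode-1 fibre T[:,1,1] = [18, 12] gives a = (3, 2) (primitive direction); the mode-2 fibre T[0,:,1] = [0, 18] gives b = (0, 1); then c[k] = T[0,1,k] / (a[0]·b[1]) = [0, 18] / 3 = (0, 6).
Expanding (3, 2) ⊗ (0, 1) ⊗ (0, 6) reproduces all 8 entries of T, so T = (3, 2) ⊗ (0, 1) ⊗ (0, 6) and rank(T) ≤ 1.
Equivalently every frontal slice T[:,:,k] is c[k] times the rank-1 matrix (3, 2) ⊗ (0, 1). So T has rank 1 (it is nonzero).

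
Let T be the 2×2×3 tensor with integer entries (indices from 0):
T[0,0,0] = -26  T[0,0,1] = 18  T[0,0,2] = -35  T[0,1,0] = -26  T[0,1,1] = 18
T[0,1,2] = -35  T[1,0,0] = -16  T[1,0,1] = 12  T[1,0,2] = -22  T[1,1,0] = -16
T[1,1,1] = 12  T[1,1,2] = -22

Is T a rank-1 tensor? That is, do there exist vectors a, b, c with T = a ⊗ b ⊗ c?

The mode-1 unfolding of T (rows indexed by i, columns by (j,k) = (0,0), (0,1), (0,2), (1,0), (1,1), (1,2)) is [[-26, 18, -35, -26, 18, -35], [-16, 12, -22, -16, 12, -22]].
There the 2×2 minor on rows i ∈ {0, 1}, columns (j,k) ∈ {(0,0), (0,1)} is det [[-26, 18], [-16, 12]] = -24 ≠ 0, so this unfolding has rank ≥ 2; CP rank is at least every unfolding rank, so rank(T) ≥ 2.
In particular rank(T) ≥ 2 > 1, so T is not rank-1.

No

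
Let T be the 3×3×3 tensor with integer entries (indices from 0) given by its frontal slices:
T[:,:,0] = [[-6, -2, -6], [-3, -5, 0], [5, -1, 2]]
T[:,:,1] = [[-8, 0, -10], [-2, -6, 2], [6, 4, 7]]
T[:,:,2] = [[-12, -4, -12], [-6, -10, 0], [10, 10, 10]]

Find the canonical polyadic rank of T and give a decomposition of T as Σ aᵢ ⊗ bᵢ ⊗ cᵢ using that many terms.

rank(T) = 3

Lower bound: the mode-1 unfolding of T (rows indexed by i, columns by (j,k) = (0,0), (0,1), (0,2), (1,0), (1,1), (1,2), (2,0), (2,1), (2,2)) is [[-6, -8, -12, -2, 0, -4, -6, -10, -12], [-3, -2, -6, -5, -6, -10, 0, 2, 0], [5, 6, 10, -1, 4, 10, 2, 7, 10]].
There the 3×3 minor on rows i ∈ {0, 1, 2}, columns (j,k) ∈ {(0,0), (0,1), (1,0)} is det [[-6, -8, -2], [-3, -2, -5], [5, 6, -1]] = 48 ≠ 0, so this unfolding has rank ≥ 3; CP rank is at least every unfolding rank, so rank(T) ≥ 3. (Unfolding ranks only ever bound the CP rank from below — rank(T) can be strictly larger than all of them — so the matching upper bound has to come from an explicit 3-term decomposition.)
Upper bound: T is a sum of 3 rank-1 terms, T = [0, 0, 1] ⊗ [0, 2, 1] ⊗ [-2, 1, 2] + [1, 1, -1] ⊗ [2, 2, 1] ⊗ [-2, -2, -4] + [2, -1, -1] ⊗ [1, -1, 2] ⊗ [-1, -2, -2] (written with every a and b primitive with positive leading entry and the scale carried by c; CP decompositions are not unique, and this one is verified by expanding entrywise), so rank(T) ≤ 3.
These bounds meet, so rank(T) = 3.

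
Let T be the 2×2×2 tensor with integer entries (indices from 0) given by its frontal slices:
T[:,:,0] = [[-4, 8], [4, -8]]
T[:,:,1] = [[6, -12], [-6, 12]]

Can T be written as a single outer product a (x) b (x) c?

Yes

The mode-1 fibre T[:,0,0] = [-4, 4] gives a = [1, -1] (primitive direction); the mode-2 fibre T[0,:,0] = [-4, 8] gives b = [1, -2]; then c[k] = T[0,0,k] / (a[0]·b[0]) = [-4, 6] / 1 = [-4, 6].
Expanding [1, -1] (x) [1, -2] (x) [-4, 6] reproduces all 8 entries of T, so T = [1, -1] (x) [1, -2] (x) [-4, 6] and rank(T) ≤ 1.
Equivalently every frontal slice T[:,:,k] is c[k] times the rank-1 matrix [1, -1] (x) [1, -2]. So T has rank 1 (it is nonzero).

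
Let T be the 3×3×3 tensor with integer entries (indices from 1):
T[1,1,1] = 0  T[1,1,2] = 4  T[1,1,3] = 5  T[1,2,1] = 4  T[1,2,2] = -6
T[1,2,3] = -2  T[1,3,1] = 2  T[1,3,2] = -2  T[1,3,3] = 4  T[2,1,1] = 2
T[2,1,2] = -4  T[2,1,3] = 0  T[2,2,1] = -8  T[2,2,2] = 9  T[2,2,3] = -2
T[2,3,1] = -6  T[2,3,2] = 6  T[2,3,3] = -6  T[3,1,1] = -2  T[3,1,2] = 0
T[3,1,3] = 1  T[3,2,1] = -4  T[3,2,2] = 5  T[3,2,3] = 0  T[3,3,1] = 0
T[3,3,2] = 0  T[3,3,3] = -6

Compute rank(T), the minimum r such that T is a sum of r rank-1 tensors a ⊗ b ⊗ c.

Lower bound: in the mode-2 unfolding of T (rows indexed by j, columns by (i,k)) the 3×3 minor on rows j ∈ {1, 2, 3}, columns (i,k) ∈ {(1,1), (1,2), (1,3)} is det [[0, 4, 5], [4, -6, -2], [2, -2, 4]] = -60 ≠ 0, so that unfolding has rank ≥ 3 and hence rank(T) ≥ 3 (CP rank is at least every unfolding rank, though it can be larger).
Upper bound: T is a sum of 3 rank-1 terms, T = [1, -2, -1] ⊗ [1, -2, -2] ⊗ [-2, 2, -1] + [1, -1, -2] ⊗ [1, 0, -1] ⊗ [2, -2, -2] + [2, -1, -1] ⊗ [2, -1, 0] ⊗ [0, 1, 2] (written with every a and b primitive with positive leading entry and the scale carried by c; CP decompositions are not unique, and this one is verified by expanding entrywise), so rank(T) ≤ 3.
These bounds meet, so rank(T) = 3.

3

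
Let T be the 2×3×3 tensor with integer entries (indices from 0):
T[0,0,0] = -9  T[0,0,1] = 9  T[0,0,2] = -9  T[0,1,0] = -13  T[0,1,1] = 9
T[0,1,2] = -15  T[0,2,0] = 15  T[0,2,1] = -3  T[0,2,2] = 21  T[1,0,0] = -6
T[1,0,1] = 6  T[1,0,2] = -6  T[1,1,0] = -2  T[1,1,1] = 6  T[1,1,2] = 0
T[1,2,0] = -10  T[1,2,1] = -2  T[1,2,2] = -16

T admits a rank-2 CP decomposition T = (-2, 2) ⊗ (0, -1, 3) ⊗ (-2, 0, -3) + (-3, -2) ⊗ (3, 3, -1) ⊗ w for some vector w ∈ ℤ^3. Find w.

Subtract the known terms from T to get the rank-1 residual R = (-3, -2) ⊗ (3, 3, -1) ⊗ w, so R[i,j,k] = a[i]·b[j]·w[k]. Pick indices with nonzero a[0]·b[0] = (-3)·(3) = -9. Only the fibre through (0,0,·) is needed: R[0,0,:] = T[0,0,:] − Σₗ aₗ[0]bₗ[0]cₗ = [-9, 9, -9] − (-2)·(0)·(-2, 0, -3) = [-9, 9, -9]. Then w[k] = R[0,0,k] / -9 for each k, giving w = [-9, 9, -9] / -9 = (1, -1, 1).

w = (1, -1, 1)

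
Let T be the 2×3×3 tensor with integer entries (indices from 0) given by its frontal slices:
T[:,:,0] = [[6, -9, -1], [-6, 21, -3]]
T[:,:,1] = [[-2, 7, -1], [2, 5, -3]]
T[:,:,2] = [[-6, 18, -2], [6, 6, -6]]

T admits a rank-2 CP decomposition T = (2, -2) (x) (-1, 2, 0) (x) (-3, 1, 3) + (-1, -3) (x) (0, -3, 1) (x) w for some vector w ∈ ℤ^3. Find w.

w = (1, 1, 2)

Subtract the known terms from T to get the rank-1 residual R = (-1, -3) (x) (0, -3, 1) (x) w, so R[i,j,k] = a[i]·b[j]·w[k]. Pick indices with nonzero a[0]·b[1] = (-1)·(-3) = 3. Only the fibre through (0,1,·) is needed: R[0,1,:] = T[0,1,:] − Σₗ aₗ[0]bₗ[1]cₗ = [-9, 7, 18] − (2)·(2)·(-3, 1, 3) = [3, 3, 6]. Then w[k] = R[0,1,k] / 3 for each k, giving w = [3, 3, 6] / 3 = (1, 1, 2).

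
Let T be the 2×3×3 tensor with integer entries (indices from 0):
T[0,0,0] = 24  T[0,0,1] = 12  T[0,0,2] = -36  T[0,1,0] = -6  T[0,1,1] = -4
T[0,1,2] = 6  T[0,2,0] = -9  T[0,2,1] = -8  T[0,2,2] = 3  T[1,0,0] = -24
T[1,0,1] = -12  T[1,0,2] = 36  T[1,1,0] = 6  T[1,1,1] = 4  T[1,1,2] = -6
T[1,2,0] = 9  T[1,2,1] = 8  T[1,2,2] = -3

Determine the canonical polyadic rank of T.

Lower bound: the mode-3 unfolding of T (rows indexed by k, columns by (i,j) = (0,0), (0,1), (0,2), (1,0), (1,1), (1,2)) is [[24, -6, -9, -24, 6, 9], [12, -4, -8, -12, 4, 8], [-36, 6, 3, 36, -6, -3]].
There the 2×2 minor on rows k ∈ {0, 1}, columns (i,j) ∈ {(0,0), (0,1)} is det [[24, -6], [12, -4]] = -24 ≠ 0, so this unfolding has rank ≥ 2; CP rank is at least every unfolding rank, so rank(T) ≥ 2. (Flattening ranks never certify an upper bound on CP rank; for that we must actually write T with 2 rank-1 terms.)
Upper bound — finding two terms. Every mode-1 slice of T is a multiple of one matrix: T[i,:,:] = a[i]·M with a = [1, -1] and M = [[24, 12, -36], [-6, -4, 6], [-9, -8, 3]] (rows indexed by j, columns by k). So it suffices to write M as a sum of two rank-1 matrices.
The rows of M satisfy (row 0) = −7·(row 1) + 2·(row 2), so splitting by rows, M = [-7, 1, 0][-6, -4, 6]ᵀ + [2, 0, 1][-9, -8, 3]ᵀ.
Hence T = [1, -1] ⊗ [-7, 1, 0] ⊗ [-6, -4, 6] + [1, -1] ⊗ [2, 0, 1] ⊗ [-9, -8, 3], so rank(T) ≤ 2.
These bounds meet, so rank(T) = 2.

2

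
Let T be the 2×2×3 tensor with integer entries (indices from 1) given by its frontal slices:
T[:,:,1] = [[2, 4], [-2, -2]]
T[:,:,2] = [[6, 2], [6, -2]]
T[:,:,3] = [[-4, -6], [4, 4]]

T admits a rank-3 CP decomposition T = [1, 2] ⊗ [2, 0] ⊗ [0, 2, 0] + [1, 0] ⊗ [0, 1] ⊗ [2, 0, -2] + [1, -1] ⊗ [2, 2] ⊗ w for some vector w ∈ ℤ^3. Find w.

Subtract the known terms from T to get the rank-1 residual R = [1, -1] ⊗ [2, 2] ⊗ w, so R[i,j,k] = a[i]·b[j]·w[k]. Pick indices with nonzero a[1]·b[1] = (1)·(2) = 2. Only the fibre through (1,1,·) is needed: R[1,1,:] = T[1,1,:] − Σₗ aₗ[1]bₗ[1]cₗ = [2, 6, -4] − (1)·(2)·[0, 2, 0] − (1)·(0)·[2, 0, -2] = [2, 2, -4]. Then w[k] = R[1,1,k] / 2 for each k, giving w = [2, 2, -4] / 2 = [1, 1, -2].

w = [1, 1, -2]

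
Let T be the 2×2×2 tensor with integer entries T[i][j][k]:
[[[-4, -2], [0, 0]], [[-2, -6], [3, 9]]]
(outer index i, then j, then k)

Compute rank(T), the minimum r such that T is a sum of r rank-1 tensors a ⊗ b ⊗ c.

Lower bound: the mode-1 unfolding of T (rows indexed by i, columns by (j,k) = (0,0), (0,1), (1,0), (1,1)) is [[-4, -2, 0, 0], [-2, -6, 3, 9]].
There the 2×2 minor on rows i ∈ {0, 1}, columns (j,k) ∈ {(0,0), (0,1)} is det [[-4, -2], [-2, -6]] = 20 ≠ 0, so this unfolding has rank ≥ 2; CP rank is at least every unfolding rank, so rank(T) ≥ 2. (This is only a lower bound: in general the CP rank may exceed every unfolding rank, so we still need to exhibit 2 rank-1 terms summing to T.)
Upper bound — finding two terms. Write S_k = T[:,:,k] for the frontal slices: S₀ = [[-4, 0], [-2, 3]], S₁ = [[-2, 0], [-6, 9]].
If T = a₁ ⊗ b₁ ⊗ c₁ + a₂ ⊗ b₂ ⊗ c₂ then each S_k = c₁[k]·a₁b₁ᵀ + c₂[k]·a₂b₂ᵀ. S₀ and S₁ are linearly independent, so a₁b₁ᵀ and a₂b₂ᵀ must span the same plane of matrices: they are the rank-1 matrices of the form x·S₀ + y·S₁.
det(x·S₀ + y·S₁) is −12·x² − 42·xy − 18·y² = (-6)·(x + 3·y)(2·x + y), vanishing at (x:y) = (3:-1) and (1:-2).
M₁ = 3·S₀ − S₁ = [[-10, 0], [0, 0]] = (-10)·[1, 0][1, 0]ᵀ and M₂ = S₀ − 2·S₁ = [[0, 0], [10, -15]] = 5·[0, 1][2, -3]ᵀ, so take a₁ = [1, 0], b₁ = [1, 0], a₂ = [0, 1], b₂ = [2, -3].
Each slice is an integer combination of E₁ = a₁b₁ᵀ and E₂ = a₂b₂ᵀ: S₀ = −4·E₁ − E₂, S₁ = −2·E₁ − 3·E₂; reading off coefficients, c₁ = [-4, -2] and c₂ = [-1, -3].
Hence T = [1, 0] ⊗ [1, 0] ⊗ [-4, -2] + [0, 1] ⊗ [2, -3] ⊗ [-1, -3], so rank(T) ≤ 2.
These bounds meet, so rank(T) = 2.
Check entry T[1,1,0] = 3: (0)·(0)·(-4) + (1)·(-3)·(-1) = 3.

2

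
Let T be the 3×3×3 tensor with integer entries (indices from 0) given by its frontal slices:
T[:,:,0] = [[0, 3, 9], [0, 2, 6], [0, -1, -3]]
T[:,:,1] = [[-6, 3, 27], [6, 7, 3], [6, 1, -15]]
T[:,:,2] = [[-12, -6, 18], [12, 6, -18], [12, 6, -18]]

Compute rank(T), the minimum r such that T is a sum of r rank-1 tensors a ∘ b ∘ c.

Lower bound: the mode-3 unfolding of T (rows indexed by k, columns by (i,j) = (0,0), (0,1), (0,2), (1,0), (1,1), (1,2), (2,0), (2,1), (2,2)) is [[0, 3, 9, 0, 2, 6, 0, -1, -3], [-6, 3, 27, 6, 7, 3, 6, 1, -15], [-12, -6, 18, 12, 6, -18, 12, 6, -18]].
There the 2×2 minor on rows k ∈ {0, 1}, columns (i,j) ∈ {(0,0), (0,1)} is det [[0, 3], [-6, 3]] = 18 ≠ 0, so this unfolding has rank ≥ 2; CP rank is at least every unfolding rank, so rank(T) ≥ 2. (Flattening ranks never certify an upper bound on CP rank; for that we must actually write T with 2 rank-1 terms.)
Upper bound — finding two terms. Write S_k = T[:,:,k] for the frontal slices: S₀ = [[0, 3, 9], [0, 2, 6], [0, -1, -3]], S₁ = [[-6, 3, 27], [6, 7, 3], [6, 1, -15]], S₂ = [[-12, -6, 18], [12, 6, -18], [12, 6, -18]].
If T = a₁ ∘ b₁ ∘ c₁ + a₂ ∘ b₂ ∘ c₂ then each S_k = c₁[k]·a₁b₁ᵀ + c₂[k]·a₂b₂ᵀ. S₀ and S₁ are linearly independent, so a₁b₁ᵀ and a₂b₂ᵀ must span the same plane of matrices: they are the rank-1 matrices of the form x·S₀ + y·S₁.
The 2×2 minor of x·S₀ + y·S₁ on rows {0,1}, columns {0,1} is −30·xy − 60·y² = (-30)·(x + 2·y)(y), vanishing at (x:y) = (2:-1) and (1:0).
M₁ = 2·S₀ − S₁ = [[6, 3, -9], [-6, -3, 9], [-6, -3, 9]] = 3·[1, -1, -1][2, 1, -3]ᵀ and M₂ = S₀ = [[0, 3, 9], [0, 2, 6], [0, -1, -3]] = [3, 2, -1][0, 1, 3]ᵀ, so take a₁ = [1, -1, -1], b₁ = [2, 1, -3], a₂ = [3, 2, -1], b₂ = [0, 1, 3].
Each slice is an integer combination of E₁ = a₁b₁ᵀ and E₂ = a₂b₂ᵀ: S₀ = E₂, S₁ = −3·E₁ + 2·E₂, S₂ = −6·E₁; reading off coefficients, c₁ = [0, -3, -6] and c₂ = [1, 2, 0].
Hence T = [1, -1, -1] ∘ [2, 1, -3] ∘ [0, -3, -6] + [3, 2, -1] ∘ [0, 1, 3] ∘ [1, 2, 0], so rank(T) ≤ 2.
These bounds meet, so rank(T) = 2.

2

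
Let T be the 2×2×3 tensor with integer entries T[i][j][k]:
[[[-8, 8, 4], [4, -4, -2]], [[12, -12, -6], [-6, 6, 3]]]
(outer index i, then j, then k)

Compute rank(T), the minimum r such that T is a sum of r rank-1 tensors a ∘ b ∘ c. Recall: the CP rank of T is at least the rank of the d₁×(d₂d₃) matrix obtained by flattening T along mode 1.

1

Lower bound: T ≠ 0 (e.g. T[0,0,0] = -8), so rank(T) ≥ 1.
Upper bound: the mode-1 fibre T[:,0,0] = [-8, 12] gives a = [2, -3] (primitive direction); the mode-2 fibre T[0,:,0] = [-8, 4] gives b = [2, -1]; then c[k] = T[0,0,k] / (a[0]·b[0]) = [-8, 8, 4] / 4 = [-2, 2, 1].
Expanding [2, -3] ∘ [2, -1] ∘ [-2, 2, 1] reproduces all 12 entries of T, so T = [2, -3] ∘ [2, -1] ∘ [-2, 2, 1] and rank(T) ≤ 1.
These bounds meet, so rank(T) = 1.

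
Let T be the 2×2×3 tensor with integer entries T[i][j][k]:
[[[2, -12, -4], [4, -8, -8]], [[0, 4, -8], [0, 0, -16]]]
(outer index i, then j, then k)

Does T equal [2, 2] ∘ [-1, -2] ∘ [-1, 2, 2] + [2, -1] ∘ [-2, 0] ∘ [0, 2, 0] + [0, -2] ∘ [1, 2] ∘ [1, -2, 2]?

Reconstruct entrywise from the claimed factors. For example, T[0,0,0] = 2 and Σₗ aₗ[0]bₗ[0]cₗ[0] = (2)·(-1)·(-1) + (2)·(-2)·(0) + (0)·(1)·(1) = 2; checking all 12 entries, every one matches. The claim holds.

Yes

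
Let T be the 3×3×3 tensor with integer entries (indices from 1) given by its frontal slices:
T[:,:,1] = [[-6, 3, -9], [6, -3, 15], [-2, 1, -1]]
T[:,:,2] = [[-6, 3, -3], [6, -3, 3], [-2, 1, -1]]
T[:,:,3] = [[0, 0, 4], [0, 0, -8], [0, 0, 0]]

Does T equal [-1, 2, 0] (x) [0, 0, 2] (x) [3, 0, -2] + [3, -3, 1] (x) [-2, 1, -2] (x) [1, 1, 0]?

No

Reconstruct entry (1,3,1) from the claimed factors: Σₗ aₗ[1]bₗ[3]cₗ[1] = (-1)·(2)·(3) + (3)·(-2)·(1) = -12, but T[1,3,1] = -9. The claim is false.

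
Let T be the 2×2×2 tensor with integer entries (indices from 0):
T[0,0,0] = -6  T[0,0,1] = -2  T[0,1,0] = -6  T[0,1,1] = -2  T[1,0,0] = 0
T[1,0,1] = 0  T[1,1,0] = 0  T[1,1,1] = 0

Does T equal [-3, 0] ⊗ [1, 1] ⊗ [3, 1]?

No

Reconstruct entry (0,0,0) from the claimed factors: Σₗ aₗ[0]bₗ[0]cₗ[0] = (-3)·(1)·(3) = -9, but T[0,0,0] = -6. The claim is false.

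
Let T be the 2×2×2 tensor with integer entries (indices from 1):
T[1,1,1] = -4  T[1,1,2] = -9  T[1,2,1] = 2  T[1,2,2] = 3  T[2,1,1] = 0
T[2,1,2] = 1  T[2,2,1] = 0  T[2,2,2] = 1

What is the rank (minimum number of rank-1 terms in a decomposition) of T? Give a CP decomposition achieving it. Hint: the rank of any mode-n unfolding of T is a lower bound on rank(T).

Lower bound: the mode-2 unfolding of T (rows indexed by j, columns by (i,k) = (1,1), (1,2), (2,1), (2,2)) is [[-4, -9, 0, 1], [2, 3, 0, 1]].
There the 2×2 minor on rows j ∈ {1, 2}, columns (i,k) ∈ {(1,1), (1,2)} is det [[-4, -9], [2, 3]] = 6 ≠ 0, so this unfolding has rank ≥ 2; CP rank is at least every unfolding rank, so rank(T) ≥ 2. (This is only a lower bound: in general the CP rank may exceed every unfolding rank, so we still need to exhibit 2 rank-1 terms summing to T.)
Upper bound — finding two terms. Write S_k = T[:,:,k] for the frontal slices: S₁ = [[-4, 2], [0, 0]], S₂ = [[-9, 3], [1, 1]].
If T = a₁ (x) b₁ (x) c₁ + a₂ (x) b₂ (x) c₂ then each S_k = c₁[k]·a₁b₁ᵀ + c₂[k]·a₂b₂ᵀ. S₁ and S₂ are linearly independent, so a₁b₁ᵀ and a₂b₂ᵀ must span the same plane of matrices: they are the rank-1 matrices of the form x·S₁ + y·S₂.
det(x·S₁ + y·S₂) is −6·xy − 12·y² = (-6)·(x + 2·y)(y), vanishing at (x:y) = (2:-1) and (1:0).
M₁ = 2·S₁ − S₂ = [[1, 1], [-1, -1]] = [1, -1][1, 1]ᵀ and M₂ = S₁ = [[-4, 2], [0, 0]] = (-2)·[1, 0][2, -1]ᵀ, so take a₁ = [1, -1], b₁ = [1, 1], a₂ = [1, 0], b₂ = [2, -1].
Each slice is an integer combination of E₁ = a₁b₁ᵀ and E₂ = a₂b₂ᵀ: S₁ = −2·E₂, S₂ = −E₁ − 4·E₂; reading off coefficients, c₁ = [0, -1] and c₂ = [-2, -4].
Hence T = [1, -1] (x) [1, 1] (x) [0, -1] + [1, 0] (x) [2, -1] (x) [-2, -4], so rank(T) ≤ 2.
These bounds meet, so rank(T) = 2.

rank(T) = 2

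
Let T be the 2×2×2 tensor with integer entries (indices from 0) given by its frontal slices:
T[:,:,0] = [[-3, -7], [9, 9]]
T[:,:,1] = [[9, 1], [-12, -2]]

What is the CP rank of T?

2

Lower bound: the mode-1 unfolding of T (rows indexed by i, columns by (j,k) = (0,0), (0,1), (1,0), (1,1)) is [[-3, 9, -7, 1], [9, -12, 9, -2]].
There the 2×2 minor on rows i ∈ {0, 1}, columns (j,k) ∈ {(0,0), (0,1)} is det [[-3, 9], [9, -12]] = -45 ≠ 0, so this unfolding has rank ≥ 2; CP rank is at least every unfolding rank, so rank(T) ≥ 2. (This is only a lower bound: in general the CP rank may exceed every unfolding rank, so we still need to exhibit 2 rank-1 terms summing to T.)
Upper bound — finding two terms. Write S_k = T[:,:,k] for the frontal slices: S₀ = [[-3, -7], [9, 9]], S₁ = [[9, 1], [-12, -2]].
If T = a₁ ⊗ b₁ ⊗ c₁ + a₂ ⊗ b₂ ⊗ c₂ then each S_k = c₁[k]·a₁b₁ᵀ + c₂[k]·a₂b₂ᵀ. S₀ and S₁ are linearly independent, so a₁b₁ᵀ and a₂b₂ᵀ must span the same plane of matrices: they are the rank-1 matrices of the form x·S₀ + y·S₁.
det(x·S₀ + y·S₁) is 36·x² − 6·xy − 6·y² = 6·(2·x − y)(3·x + y), vanishing at (x:y) = (1:2) and (1:-3).
M₁ = S₀ + 2·S₁ = [[15, -5], [-15, 5]] = 5·[1, -1][3, -1]ᵀ and M₂ = S₀ − 3·S₁ = [[-30, -10], [45, 15]] = (-5)·[2, -3][3, 1]ᵀ, so take a₁ = [1, -1], b₁ = [3, -1], a₂ = [2, -3], b₂ = [3, 1].
Each slice is an integer combination of E₁ = a₁b₁ᵀ and E₂ = a₂b₂ᵀ: S₀ = 3·E₁ − 2·E₂, S₁ = E₁ + E₂; reading off coefficients, c₁ = [3, 1] and c₂ = [-2, 1].
Hence T = [1, -1] ⊗ [3, -1] ⊗ [3, 1] + [2, -3] ⊗ [3, 1] ⊗ [-2, 1], so rank(T) ≤ 2.
These bounds meet, so rank(T) = 2.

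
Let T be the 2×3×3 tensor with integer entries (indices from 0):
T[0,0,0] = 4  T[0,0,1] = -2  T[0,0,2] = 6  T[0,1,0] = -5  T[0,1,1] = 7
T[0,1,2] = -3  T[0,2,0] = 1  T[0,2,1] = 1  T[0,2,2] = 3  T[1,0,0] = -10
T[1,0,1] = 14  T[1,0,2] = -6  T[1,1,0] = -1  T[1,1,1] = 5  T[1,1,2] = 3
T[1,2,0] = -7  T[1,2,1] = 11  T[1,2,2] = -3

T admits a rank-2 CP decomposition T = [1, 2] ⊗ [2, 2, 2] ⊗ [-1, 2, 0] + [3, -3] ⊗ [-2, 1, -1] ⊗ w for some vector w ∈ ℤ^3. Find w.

Subtract the known terms from T to get the rank-1 residual R = [3, -3] ⊗ [-2, 1, -1] ⊗ w, so R[i,j,k] = a[i]·b[j]·w[k]. Pick indices with nonzero a[0]·b[0] = (3)·(-2) = -6. Only the fibre through (0,0,·) is needed: R[0,0,:] = T[0,0,:] − Σₗ aₗ[0]bₗ[0]cₗ = [4, -2, 6] − (1)·(2)·[-1, 2, 0] = [6, -6, 6]. Then w[k] = R[0,0,k] / -6 for each k, giving w = [6, -6, 6] / -6 = [-1, 1, -1].

w = [-1, 1, -1]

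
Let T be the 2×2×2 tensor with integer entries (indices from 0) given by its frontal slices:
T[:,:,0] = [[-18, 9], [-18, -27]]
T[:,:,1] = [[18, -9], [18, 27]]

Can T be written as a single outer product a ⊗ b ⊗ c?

The mode-2 unfolding of T (rows indexed by j, columns by (i,k) = (0,0), (0,1), (1,0), (1,1)) is [[-18, 18, -18, 18], [9, -9, -27, 27]].
There the 2×2 minor on rows j ∈ {0, 1}, columns (i,k) ∈ {(0,0), (1,0)} is det [[-18, -18], [9, -27]] = 648 ≠ 0, so this unfolding has rank ≥ 2; CP rank is at least every unfolding rank, so rank(T) ≥ 2.
In particular rank(T) ≥ 2 > 1, so T is not rank-1.

No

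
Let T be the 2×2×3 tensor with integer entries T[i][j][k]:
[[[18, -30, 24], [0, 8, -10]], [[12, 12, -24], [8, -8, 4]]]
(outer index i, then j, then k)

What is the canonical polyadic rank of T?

2

Lower bound: the mode-3 unfolding of T (rows indexed by k, columns by (i,j) = (0,0), (0,1), (1,0), (1,1)) is [[18, 0, 12, 8], [-30, 8, 12, -8], [24, -10, -24, 4]].
There the 2×2 minor on rows k ∈ {0, 1}, columns (i,j) ∈ {(0,0), (0,1)} is det [[18, 0], [-30, 8]] = 144 ≠ 0, so this unfolding has rank ≥ 2; CP rank is at least every unfolding rank, so rank(T) ≥ 2. (Unfolding ranks only ever bound the CP rank from below — rank(T) can be strictly larger than all of them — so the matching upper bound has to come from an explicit 2-term decomposition.)
Upper bound — finding two terms. Write S_k = T[:,:,k] for the frontal slices: S₀ = [[18, 0], [12, 8]], S₁ = [[-30, 8], [12, -8]], S₂ = [[24, -10], [-24, 4]].
If T = a₁ ⊗ b₁ ⊗ c₁ + a₂ ⊗ b₂ ⊗ c₂ then each S_k = c₁[k]·a₁b₁ᵀ + c₂[k]·a₂b₂ᵀ. S₀ and S₁ are linearly independent, so a₁b₁ᵀ and a₂b₂ᵀ must span the same plane of matrices: they are the rank-1 matrices of the form x·S₀ + y·S₁.
det(x·S₀ + y·S₁) is 144·x² − 480·xy + 144·y² = 48·(x − 3·y)(3·x − y), vanishing at (x:y) = (3:1) and (1:3).
M₁ = 3·S₀ + S₁ = [[24, 8], [48, 16]] = 8·[1, 2][3, 1]ᵀ and M₂ = S₀ + 3·S₁ = [[-72, 24], [48, -16]] = (-8)·[3, -2][3, -1]ᵀ, so take a₁ = [1, 2], b₁ = [3, 1], a₂ = [3, -2], b₂ = [3, -1].
Each slice is an integer combination of E₁ = a₁b₁ᵀ and E₂ = a₂b₂ᵀ: S₀ = 3·E₁ + E₂, S₁ = −E₁ − 3·E₂, S₂ = −E₁ + 3·E₂; reading off coefficients, c₁ = [3, -1, -1] and c₂ = [1, -3, 3].
Hence T = [1, 2] ⊗ [3, 1] ⊗ [3, -1, -1] + [3, -2] ⊗ [3, -1] ⊗ [1, -3, 3], so rank(T) ≤ 2.
These bounds meet, so rank(T) = 2.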